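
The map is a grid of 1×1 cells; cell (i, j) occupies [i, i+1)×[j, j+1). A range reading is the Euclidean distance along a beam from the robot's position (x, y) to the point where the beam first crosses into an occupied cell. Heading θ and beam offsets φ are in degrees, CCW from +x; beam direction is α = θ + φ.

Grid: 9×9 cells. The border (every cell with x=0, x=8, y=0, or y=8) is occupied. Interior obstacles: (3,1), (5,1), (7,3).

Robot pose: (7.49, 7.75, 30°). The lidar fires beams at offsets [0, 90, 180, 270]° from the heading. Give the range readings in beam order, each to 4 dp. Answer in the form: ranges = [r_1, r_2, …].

beam 1: φ=0°, α=30°
  dir = (cos 30°, sin 30°) = (0.8660, 0.5000); from cell (7,7)
  next x-line at t=0.5889, next y-line at t=0.5000; Δt_x=1.1547, Δt_y=2.0000
    y: enter (7,8) at t=0.5000 ← occupied
  → r_1 = 0.5000
beam 2: φ=90°, α=120°
  dir = (cos 120°, sin 120°) = (-0.5000, 0.8660); from cell (7,7)
  next x-line at t=0.9800, next y-line at t=0.2887; Δt_x=2.0000, Δt_y=1.1547
    y: enter (7,8) at t=0.2887 ← occupied
  → r_2 = 0.2887
beam 3: φ=180°, α=210°
  dir = (cos 210°, sin 210°) = (-0.8660, -0.5000); from cell (7,7)
  next x-line at t=0.5658, next y-line at t=1.5000; Δt_x=1.1547, Δt_y=2.0000
    x: enter (6,7) at t=0.5658
    y: enter (6,6) at t=1.5000
    x: enter (5,6) at t=1.7205
    x: enter (4,6) at t=2.8752
    y: enter (4,5) at t=3.5000
    x: enter (3,5) at t=4.0299
    x: enter (2,5) at t=5.1846
    y: enter (2,4) at t=5.5000
    x: enter (1,4) at t=6.3393
    x: enter (0,4) at t=7.4940 ← occupied
  → r_3 = 7.4940
beam 4: φ=270°, α=300°
  dir = (cos 300°, sin 300°) = (0.5000, -0.8660); from cell (7,7)
  next x-line at t=1.0200, next y-line at t=0.8660; Δt_x=2.0000, Δt_y=1.1547
    y: enter (7,6) at t=0.8660
    x: enter (8,6) at t=1.0200 ← occupied
  → r_4 = 1.0200

ranges = [0.5000, 0.2887, 7.4940, 1.0200]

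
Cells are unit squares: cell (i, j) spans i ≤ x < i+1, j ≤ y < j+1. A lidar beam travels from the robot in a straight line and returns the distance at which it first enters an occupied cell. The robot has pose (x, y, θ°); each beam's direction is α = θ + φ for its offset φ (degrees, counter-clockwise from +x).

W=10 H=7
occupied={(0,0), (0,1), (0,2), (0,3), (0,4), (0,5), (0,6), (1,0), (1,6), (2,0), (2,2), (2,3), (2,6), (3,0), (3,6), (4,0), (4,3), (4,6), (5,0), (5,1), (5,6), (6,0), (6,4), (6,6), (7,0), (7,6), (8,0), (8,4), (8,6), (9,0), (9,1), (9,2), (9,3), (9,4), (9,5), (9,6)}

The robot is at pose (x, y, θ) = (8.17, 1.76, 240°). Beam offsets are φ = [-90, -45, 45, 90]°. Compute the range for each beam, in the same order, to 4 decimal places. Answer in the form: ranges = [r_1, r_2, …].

beam 1: φ=-90°, α=150°
  direction (-0.8660, 0.5000); cell (8,1); t to first gridline: x 0.1963, y 0.4800 (then +1.1547 / +2.0000)
    (7,1) via x @ 0.1963
    (7,2) via y @ 0.4800
    (6,2) via x @ 1.3510
    (6,3) via y @ 2.4800
    (5,3) via x @ 2.5057
    (4,3) via x @ 3.6604  # hit
  → r_1 = 3.6604
beam 2: φ=-45°, α=195°
  direction (-0.9659, -0.2588); cell (8,1); t to first gridline: x 0.1760, y 2.9364 (then +1.0353 / +3.8637)
    (7,1) via x @ 0.1760
    (6,1) via x @ 1.2113
    (5,1) via x @ 2.2465  # hit
  → r_2 = 2.2465
beam 3: φ=45°, α=285°
  direction (0.2588, -0.9659); cell (8,1); t to first gridline: x 3.2069, y 0.7868 (then +3.8637 / +1.0353)
    (8,0) via y @ 0.7868  # hit
  → r_3 = 0.7868
beam 4: φ=90°, α=330°
  direction (0.8660, -0.5000); cell (8,1); t to first gridline: x 0.9584, y 1.5200 (then +1.1547 / +2.0000)
    (9,1) via x @ 0.9584  # hit
  → r_4 = 0.9584

ranges = [3.6604, 2.2465, 0.7868, 0.9584]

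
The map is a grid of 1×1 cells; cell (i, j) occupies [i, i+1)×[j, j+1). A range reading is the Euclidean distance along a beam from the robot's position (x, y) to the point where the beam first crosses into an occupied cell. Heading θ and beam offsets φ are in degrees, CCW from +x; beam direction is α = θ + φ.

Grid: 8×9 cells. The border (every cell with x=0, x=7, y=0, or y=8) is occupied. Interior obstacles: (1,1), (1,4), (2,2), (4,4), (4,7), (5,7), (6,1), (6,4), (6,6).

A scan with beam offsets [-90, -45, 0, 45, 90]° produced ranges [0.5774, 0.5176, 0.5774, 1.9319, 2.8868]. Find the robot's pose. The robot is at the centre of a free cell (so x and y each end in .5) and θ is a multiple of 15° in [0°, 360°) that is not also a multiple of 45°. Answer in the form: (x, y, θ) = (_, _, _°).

Enumerate (i+0.5, j+0.5, θ) over the 33 free cells and 16 admissible headings. For each, cast all 5 beams and compare to the given ranges.
  (1.5, 7.5, 75°): beam 1 = 4.6587 ≠ 0.5774 ✗
  (3.5, 7.5, 105°): beam 1 = 0.5176 ≠ 0.5774 ✗
  (2.5, 1.5, 150°): beam 4 = 0.5176 ≠ 1.9319 ✗
  (1.5, 7.5, 330°): beam 1 = 1.0000 ≠ 0.5774 ✗
  …
  (3.5, 7.5, 120°): r_1=0.5774, r_2=0.5176, r_3=0.5774, r_4=1.9319, r_5=2.8868 — all match ✓
Unique over the lattice → pose = (3.5, 7.5, 120°).

(x, y, θ) = (3.5, 7.5, 120°)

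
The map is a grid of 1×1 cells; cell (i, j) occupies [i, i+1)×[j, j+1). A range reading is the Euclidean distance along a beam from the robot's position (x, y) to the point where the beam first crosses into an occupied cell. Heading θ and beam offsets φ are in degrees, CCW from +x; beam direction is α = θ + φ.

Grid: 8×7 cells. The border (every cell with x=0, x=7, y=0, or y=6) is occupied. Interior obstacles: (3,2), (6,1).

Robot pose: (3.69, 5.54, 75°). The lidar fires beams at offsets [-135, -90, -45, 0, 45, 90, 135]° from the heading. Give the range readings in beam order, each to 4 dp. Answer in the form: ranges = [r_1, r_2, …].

beam 1: φ=-135°, α=300°
  direction (0.5000, -0.8660); cell (3,5); t to first gridline: x 0.6200, y 0.6235 (then +2.0000 / +1.1547)
    (4,5) via x @ 0.6200
    (4,4) via y @ 0.6235
    (4,3) via y @ 1.7782
    (5,3) via x @ 2.6200
    (5,2) via y @ 2.9329
    (5,1) via y @ 4.0876
    (6,1) via x @ 4.6200  # hit
  → r_1 = 4.6200
beam 2: φ=-90°, α=345°
  direction (0.9659, -0.2588); cell (3,5); t to first gridline: x 0.3209, y 2.0864 (then +1.0353 / +3.8637)
    (4,5) via x @ 0.3209
    (5,5) via x @ 1.3562
    (5,4) via y @ 2.0864
    (6,4) via x @ 2.3915
    (7,4) via x @ 3.4268  # hit
  → r_2 = 3.4268
beam 3: φ=-45°, α=30°
  direction (0.8660, 0.5000); cell (3,5); t to first gridline: x 0.3580, y 0.9200 (then +1.1547 / +2.0000)
    (4,5) via x @ 0.3580
    (4,6) via y @ 0.9200  # hit
  → r_3 = 0.9200
beam 4: φ=0°, α=75°
  direction (0.2588, 0.9659); cell (3,5); t to first gridline: x 1.1977, y 0.4762 (then +3.8637 / +1.0353)
    (3,6) via y @ 0.4762  # hit
  → r_4 = 0.4762
beam 5: φ=45°, α=120°
  direction (-0.5000, 0.8660); cell (3,5); t to first gridline: x 1.3800, y 0.5312 (then +2.0000 / +1.1547)
    (3,6) via y @ 0.5312  # hit
  → r_5 = 0.5312
beam 6: φ=90°, α=165°
  direction (-0.9659, 0.2588); cell (3,5); t to first gridline: x 0.7143, y 1.7773 (then +1.0353 / +3.8637)
    (2,5) via x @ 0.7143
    (1,5) via x @ 1.7496
    (1,6) via y @ 1.7773  # hit
  → r_6 = 1.7773
beam 7: φ=135°, α=210°
  direction (-0.8660, -0.5000); cell (3,5); t to first gridline: x 0.7967, y 1.0800 (then +1.1547 / +2.0000)
    (2,5) via x @ 0.7967
    (2,4) via y @ 1.0800
    (1,4) via x @ 1.9514
    (1,3) via y @ 3.0800
    (0,3) via x @ 3.1061  # hit
  → r_7 = 3.1061

ranges = [4.6200, 3.4268, 0.9200, 0.4762, 0.5312, 1.7773, 3.1061]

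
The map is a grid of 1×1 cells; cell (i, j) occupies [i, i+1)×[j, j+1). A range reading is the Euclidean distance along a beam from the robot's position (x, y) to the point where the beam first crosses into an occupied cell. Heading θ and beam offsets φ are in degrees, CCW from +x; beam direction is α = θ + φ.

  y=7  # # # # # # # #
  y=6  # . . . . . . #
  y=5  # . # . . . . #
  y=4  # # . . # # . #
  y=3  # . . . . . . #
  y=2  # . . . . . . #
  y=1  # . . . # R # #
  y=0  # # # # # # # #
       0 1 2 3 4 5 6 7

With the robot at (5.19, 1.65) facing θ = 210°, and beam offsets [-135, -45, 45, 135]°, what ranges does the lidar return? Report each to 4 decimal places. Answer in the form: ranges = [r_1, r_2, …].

ranges = [2.4329, 0.1967, 0.6729, 0.8386]

beam 1: φ=-135°, α=75°
  d=(0.2588,0.9659)  start (5,1)  tX=3.1296 tY=0.3623  stride 1/|dx|=3.8637 1/|dy|=1.0353
    cross y-line → (5,2), t=0.3623
    cross y-line → (5,3), t=1.3976
    cross y-line → (5,4), t=2.4329 (wall)
  → r_1 = 2.4329
beam 2: φ=-45°, α=165°
  d=(-0.9659,0.2588)  start (5,1)  tX=0.1967 tY=1.3523  stride 1/|dx|=1.0353 1/|dy|=3.8637
    cross x-line → (4,1), t=0.1967 (wall)
  → r_2 = 0.1967
beam 3: φ=45°, α=255°
  d=(-0.2588,-0.9659)  start (5,1)  tX=0.7341 tY=0.6729  stride 1/|dx|=3.8637 1/|dy|=1.0353
    cross y-line → (5,0), t=0.6729 (wall)
  → r_3 = 0.6729
beam 4: φ=135°, α=345°
  d=(0.9659,-0.2588)  start (5,1)  tX=0.8386 tY=2.5114  stride 1/|dx|=1.0353 1/|dy|=3.8637
    cross x-line → (6,1), t=0.8386 (wall)
  → r_4 = 0.8386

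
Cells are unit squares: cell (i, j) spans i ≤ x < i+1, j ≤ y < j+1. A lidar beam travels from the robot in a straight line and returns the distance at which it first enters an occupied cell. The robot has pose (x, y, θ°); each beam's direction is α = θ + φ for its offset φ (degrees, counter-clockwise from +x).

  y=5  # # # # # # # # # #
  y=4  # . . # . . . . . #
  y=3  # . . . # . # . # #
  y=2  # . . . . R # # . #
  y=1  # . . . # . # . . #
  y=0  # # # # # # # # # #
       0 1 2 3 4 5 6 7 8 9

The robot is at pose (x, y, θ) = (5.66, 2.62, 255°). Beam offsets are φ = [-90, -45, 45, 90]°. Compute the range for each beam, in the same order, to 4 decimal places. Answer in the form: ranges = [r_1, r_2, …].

ranges = [1.4682, 1.2400, 0.6800, 0.3520]

beam 1: φ=-90°, α=165°
  dir = (cos 165°, sin 165°) = (-0.9659, 0.2588); from cell (5,2)
  next x-line at t=0.6833, next y-line at t=1.4682; Δt_x=1.0353, Δt_y=3.8637
    x: enter (4,2) at t=0.6833
    y: enter (4,3) at t=1.4682 ← occupied
  → r_1 = 1.4682
beam 2: φ=-45°, α=210°
  dir = (cos 210°, sin 210°) = (-0.8660, -0.5000); from cell (5,2)
  next x-line at t=0.7621, next y-line at t=1.2400; Δt_x=1.1547, Δt_y=2.0000
    x: enter (4,2) at t=0.7621
    y: enter (4,1) at t=1.2400 ← occupied
  → r_2 = 1.2400
beam 3: φ=45°, α=300°
  dir = (cos 300°, sin 300°) = (0.5000, -0.8660); from cell (5,2)
  next x-line at t=0.6800, next y-line at t=0.7159; Δt_x=2.0000, Δt_y=1.1547
    x: enter (6,2) at t=0.6800 ← occupied
  → r_3 = 0.6800
beam 4: φ=90°, α=345°
  dir = (cos 345°, sin 345°) = (0.9659, -0.2588); from cell (5,2)
  next x-line at t=0.3520, next y-line at t=2.3955; Δt_x=1.0353, Δt_y=3.8637
    x: enter (6,2) at t=0.3520 ← occupied
  → r_4 = 0.3520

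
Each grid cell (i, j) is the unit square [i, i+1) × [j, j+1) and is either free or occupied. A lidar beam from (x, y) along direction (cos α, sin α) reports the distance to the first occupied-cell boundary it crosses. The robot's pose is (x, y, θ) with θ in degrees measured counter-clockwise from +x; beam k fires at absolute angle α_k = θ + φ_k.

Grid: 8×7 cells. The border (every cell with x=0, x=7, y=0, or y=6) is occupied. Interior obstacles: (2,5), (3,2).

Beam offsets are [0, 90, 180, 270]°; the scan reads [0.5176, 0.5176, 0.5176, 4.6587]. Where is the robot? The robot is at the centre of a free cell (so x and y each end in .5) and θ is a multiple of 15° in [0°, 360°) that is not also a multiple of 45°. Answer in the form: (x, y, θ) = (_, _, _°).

(x, y, θ) = (1.5, 5.5, 15°)

Candidates: 28 free-cell centres × 16 headings = 448 poses. Raycast each; keep the one whose scan matches to 4 dp.
  (4.5, 2.5, 105°): beam 1 = 3.6235 ≠ 0.5176 ✗
  (2.5, 2.5, 240°): beam 1 = 1.7321 ≠ 0.5176 ✗
  (6.5, 1.5, 75°): beam 1 = 1.9319 ≠ 0.5176 ✗
  (1.5, 3.5, 255°): beam 1 = 1.9319 ≠ 0.5176 ✗
  …
  (1.5, 5.5, 15°): r_1=0.5176, r_2=0.5176, r_3=0.5176, r_4=4.6587 — all match ✓
Unique over the lattice → pose = (1.5, 5.5, 15°).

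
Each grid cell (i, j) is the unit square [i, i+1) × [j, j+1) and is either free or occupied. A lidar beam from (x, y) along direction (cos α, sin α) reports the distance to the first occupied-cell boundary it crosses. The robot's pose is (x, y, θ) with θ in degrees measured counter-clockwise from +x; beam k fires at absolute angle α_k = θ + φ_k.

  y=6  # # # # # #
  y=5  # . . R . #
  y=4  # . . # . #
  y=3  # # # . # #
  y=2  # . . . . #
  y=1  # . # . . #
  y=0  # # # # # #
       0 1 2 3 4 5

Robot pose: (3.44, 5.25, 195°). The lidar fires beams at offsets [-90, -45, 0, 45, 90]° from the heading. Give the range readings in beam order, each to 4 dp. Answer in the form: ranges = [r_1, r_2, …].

beam 1: φ=-90°, α=105°
  d=(-0.2588,0.9659)  start (3,5)  tX=1.7000 tY=0.7765  stride 1/|dx|=3.8637 1/|dy|=1.0353
    cross y-line → (3,6), t=0.7765 (wall)
  → r_1 = 0.7765
beam 2: φ=-45°, α=150°
  d=(-0.8660,0.5000)  start (3,5)  tX=0.5081 tY=1.5000  stride 1/|dx|=1.1547 1/|dy|=2.0000
    cross x-line → (2,5), t=0.5081
    cross y-line → (2,6), t=1.5000 (wall)
  → r_2 = 1.5000
beam 3: φ=0°, α=195°
  d=(-0.9659,-0.2588)  start (3,5)  tX=0.4555 tY=0.9659  stride 1/|dx|=1.0353 1/|dy|=3.8637
    cross x-line → (2,5), t=0.4555
    cross y-line → (2,4), t=0.9659
    cross x-line → (1,4), t=1.4908
    cross x-line → (0,4), t=2.5261 (wall)
  → r_3 = 2.5261
beam 4: φ=45°, α=240°
  d=(-0.5000,-0.8660)  start (3,5)  tX=0.8800 tY=0.2887  stride 1/|dx|=2.0000 1/|dy|=1.1547
    cross y-line → (3,4), t=0.2887 (wall)
  → r_4 = 0.2887
beam 5: φ=90°, α=285°
  d=(0.2588,-0.9659)  start (3,5)  tX=2.1637 tY=0.2588  stride 1/|dx|=3.8637 1/|dy|=1.0353
    cross y-line → (3,4), t=0.2588 (wall)
  → r_5 = 0.2588

ranges = [0.7765, 1.5000, 2.5261, 0.2887, 0.2588]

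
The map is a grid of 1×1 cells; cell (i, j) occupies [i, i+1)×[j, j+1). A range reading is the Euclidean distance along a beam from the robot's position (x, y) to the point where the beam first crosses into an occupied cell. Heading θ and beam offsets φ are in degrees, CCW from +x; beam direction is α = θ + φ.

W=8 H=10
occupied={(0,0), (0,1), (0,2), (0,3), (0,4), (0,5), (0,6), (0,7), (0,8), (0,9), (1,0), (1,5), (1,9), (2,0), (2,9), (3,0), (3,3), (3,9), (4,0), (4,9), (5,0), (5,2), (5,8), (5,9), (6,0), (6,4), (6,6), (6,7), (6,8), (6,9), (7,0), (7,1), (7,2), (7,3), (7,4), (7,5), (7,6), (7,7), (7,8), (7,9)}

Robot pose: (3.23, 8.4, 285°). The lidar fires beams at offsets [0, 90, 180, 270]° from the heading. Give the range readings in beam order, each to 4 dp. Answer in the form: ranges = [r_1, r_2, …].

beam 1: φ=0°, α=285°
  dir = (cos 285°, sin 285°) = (0.2588, -0.9659); from cell (3,8)
  next x-line at t=2.9751, next y-line at t=0.4141; Δt_x=3.8637, Δt_y=1.0353
    y: enter (3,7) at t=0.4141
    y: enter (3,6) at t=1.4494
    y: enter (3,5) at t=2.4847
    x: enter (4,5) at t=2.9751
    y: enter (4,4) at t=3.5199
    y: enter (4,3) at t=4.5552
    y: enter (4,2) at t=5.5905
    y: enter (4,1) at t=6.6258
    x: enter (5,1) at t=6.8388
    y: enter (5,0) at t=7.6610 ← occupied
  → r_1 = 7.6610
beam 2: φ=90°, α=15°
  dir = (cos 15°, sin 15°) = (0.9659, 0.2588); from cell (3,8)
  next x-line at t=0.7972, next y-line at t=2.3182; Δt_x=1.0353, Δt_y=3.8637
    x: enter (4,8) at t=0.7972
    x: enter (5,8) at t=1.8324 ← occupied
  → r_2 = 1.8324
beam 3: φ=180°, α=105°
  dir = (cos 105°, sin 105°) = (-0.2588, 0.9659); from cell (3,8)
  next x-line at t=0.8887, next y-line at t=0.6212; Δt_x=3.8637, Δt_y=1.0353
    y: enter (3,9) at t=0.6212 ← occupied
  → r_3 = 0.6212
beam 4: φ=270°, α=195°
  dir = (cos 195°, sin 195°) = (-0.9659, -0.2588); from cell (3,8)
  next x-line at t=0.2381, next y-line at t=1.5455; Δt_x=1.0353, Δt_y=3.8637
    x: enter (2,8) at t=0.2381
    x: enter (1,8) at t=1.2734
    y: enter (1,7) at t=1.5455
    x: enter (0,7) at t=2.3087 ← occupied
  → r_4 = 2.3087

ranges = [7.6610, 1.8324, 0.6212, 2.3087]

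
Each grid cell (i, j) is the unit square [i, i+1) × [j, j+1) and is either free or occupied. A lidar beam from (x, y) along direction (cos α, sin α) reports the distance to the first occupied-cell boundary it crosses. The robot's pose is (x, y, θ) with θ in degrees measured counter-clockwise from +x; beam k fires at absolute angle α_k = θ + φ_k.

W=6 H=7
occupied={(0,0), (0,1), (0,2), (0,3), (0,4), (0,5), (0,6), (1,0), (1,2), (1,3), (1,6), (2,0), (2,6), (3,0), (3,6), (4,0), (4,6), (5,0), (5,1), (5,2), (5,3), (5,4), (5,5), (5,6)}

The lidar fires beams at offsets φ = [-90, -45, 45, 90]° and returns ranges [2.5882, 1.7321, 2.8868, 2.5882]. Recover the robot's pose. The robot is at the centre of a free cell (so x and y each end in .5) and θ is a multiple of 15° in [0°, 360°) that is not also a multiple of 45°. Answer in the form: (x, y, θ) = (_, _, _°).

(x, y, θ) = (3.5, 3.5, 15°)

Candidates: 18 free-cell centres × 16 headings = 288 poses. Raycast each; keep the one whose scan matches to 4 dp.
  (2.5, 4.5, 240°): beam 1 = 1.7321 ≠ 2.5882 ✗
  (3.5, 1.5, 30°): beam 1 = 0.5774 ≠ 2.5882 ✗
  (2.5, 4.5, 210°): beam 1 = 1.7321 ≠ 2.5882 ✗
  (3.5, 2.5, 285°): beam 1 = 1.5529 ≠ 2.5882 ✗
  …
  (3.5, 3.5, 15°): r_1=2.5882, r_2=1.7321, r_3=2.8868, r_4=2.5882 — all match ✓
Only this pose fits every beam.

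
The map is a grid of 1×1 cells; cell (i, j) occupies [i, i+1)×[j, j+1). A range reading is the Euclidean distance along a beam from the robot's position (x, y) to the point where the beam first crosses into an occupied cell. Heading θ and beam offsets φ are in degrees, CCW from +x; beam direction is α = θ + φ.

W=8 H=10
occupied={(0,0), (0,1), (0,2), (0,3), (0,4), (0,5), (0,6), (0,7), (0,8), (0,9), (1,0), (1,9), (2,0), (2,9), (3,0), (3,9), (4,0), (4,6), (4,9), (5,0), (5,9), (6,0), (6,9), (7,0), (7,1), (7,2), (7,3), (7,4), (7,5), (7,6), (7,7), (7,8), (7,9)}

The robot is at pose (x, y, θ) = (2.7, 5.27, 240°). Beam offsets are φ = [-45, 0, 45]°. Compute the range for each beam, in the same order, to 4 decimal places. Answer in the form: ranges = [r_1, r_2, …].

ranges = [1.7600, 3.4000, 4.4206]

beam 1: φ=-45°, α=195°
  d=(-0.9659,-0.2588)  start (2,5)  tX=0.7247 tY=1.0432  stride 1/|dx|=1.0353 1/|dy|=3.8637
    cross x-line → (1,5), t=0.7247
    cross y-line → (1,4), t=1.0432
    cross x-line → (0,4), t=1.7600 (wall)
  → r_1 = 1.7600
beam 2: φ=0°, α=240°
  d=(-0.5000,-0.8660)  start (2,5)  tX=1.4000 tY=0.3118  stride 1/|dx|=2.0000 1/|dy|=1.1547
    cross y-line → (2,4), t=0.3118
    cross x-line → (1,4), t=1.4000
    cross y-line → (1,3), t=1.4665
    cross y-line → (1,2), t=2.6212
    cross x-line → (0,2), t=3.4000 (wall)
  → r_2 = 3.4000
beam 3: φ=45°, α=285°
  d=(0.2588,-0.9659)  start (2,5)  tX=1.1591 tY=0.2795  stride 1/|dx|=3.8637 1/|dy|=1.0353
    cross y-line → (2,4), t=0.2795
    cross x-line → (3,4), t=1.1591
    cross y-line → (3,3), t=1.3148
    cross y-line → (3,2), t=2.3501
    cross y-line → (3,1), t=3.3854
    cross y-line → (3,0), t=4.4206 (wall)
  → r_3 = 4.4206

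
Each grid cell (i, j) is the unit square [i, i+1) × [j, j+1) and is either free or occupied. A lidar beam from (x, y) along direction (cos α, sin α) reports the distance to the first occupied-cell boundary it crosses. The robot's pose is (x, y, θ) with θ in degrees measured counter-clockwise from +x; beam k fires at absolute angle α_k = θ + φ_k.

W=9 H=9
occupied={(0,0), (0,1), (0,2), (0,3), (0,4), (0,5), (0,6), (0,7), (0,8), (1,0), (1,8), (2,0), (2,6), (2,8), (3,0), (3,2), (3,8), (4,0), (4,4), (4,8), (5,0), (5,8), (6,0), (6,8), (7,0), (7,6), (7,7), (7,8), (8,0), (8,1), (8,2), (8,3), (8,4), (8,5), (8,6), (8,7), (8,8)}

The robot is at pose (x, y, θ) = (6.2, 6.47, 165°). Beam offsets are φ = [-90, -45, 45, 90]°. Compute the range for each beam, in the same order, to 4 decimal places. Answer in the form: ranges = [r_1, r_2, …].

ranges = [1.5840, 1.7667, 6.0044, 5.6630]

beam 1: φ=-90°, α=75°
  direction (0.2588, 0.9659); cell (6,6); t to first gridline: x 3.0910, y 0.5487 (then +3.8637 / +1.0353)
    (6,7) via y @ 0.5487
    (6,8) via y @ 1.5840  # hit
  → r_1 = 1.5840
beam 2: φ=-45°, α=120°
  direction (-0.5000, 0.8660); cell (6,6); t to first gridline: x 0.4000, y 0.6120 (then +2.0000 / +1.1547)
    (5,6) via x @ 0.4000
    (5,7) via y @ 0.6120
    (5,8) via y @ 1.7667  # hit
  → r_2 = 1.7667
beam 3: φ=45°, α=210°
  direction (-0.8660, -0.5000); cell (6,6); t to first gridline: x 0.2309, y 0.9400 (then +1.1547 / +2.0000)
    (5,6) via x @ 0.2309
    (5,5) via y @ 0.9400
    (4,5) via x @ 1.3856
    (3,5) via x @ 2.5403
    (3,4) via y @ 2.9400
    (2,4) via x @ 3.6950
    (1,4) via x @ 4.8497
    (1,3) via y @ 4.9400
    (0,3) via x @ 6.0044  # hit
  → r_3 = 6.0044
beam 4: φ=90°, α=255°
  direction (-0.2588, -0.9659); cell (6,6); t to first gridline: x 0.7727, y 0.4866 (then +3.8637 / +1.0353)
    (6,5) via y @ 0.4866
    (5,5) via x @ 0.7727
    (5,4) via y @ 1.5219
    (5,3) via y @ 2.5571
    (5,2) via y @ 3.5924
    (5,1) via y @ 4.6277
    (4,1) via x @ 4.6364
    (4,0) via y @ 5.6630  # hit
  → r_4 = 5.6630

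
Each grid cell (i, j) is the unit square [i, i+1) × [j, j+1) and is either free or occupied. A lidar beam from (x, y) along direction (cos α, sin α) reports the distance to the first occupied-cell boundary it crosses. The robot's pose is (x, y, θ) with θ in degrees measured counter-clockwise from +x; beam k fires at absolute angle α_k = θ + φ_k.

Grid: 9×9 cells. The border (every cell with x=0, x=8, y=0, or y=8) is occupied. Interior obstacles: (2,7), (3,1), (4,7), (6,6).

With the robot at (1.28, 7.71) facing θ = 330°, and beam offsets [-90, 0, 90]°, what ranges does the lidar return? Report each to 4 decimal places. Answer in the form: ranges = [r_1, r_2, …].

beam 1: φ=-90°, α=240°
  d=(-0.5000,-0.8660)  start (1,7)  tX=0.5600 tY=0.8198  stride 1/|dx|=2.0000 1/|dy|=1.1547
    cross x-line → (0,7), t=0.5600 (wall)
  → r_1 = 0.5600
beam 2: φ=0°, α=330°
  d=(0.8660,-0.5000)  start (1,7)  tX=0.8314 tY=1.4200  stride 1/|dx|=1.1547 1/|dy|=2.0000
    cross x-line → (2,7), t=0.8314 (wall)
  → r_2 = 0.8314
beam 3: φ=90°, α=60°
  d=(0.5000,0.8660)  start (1,7)  tX=1.4400 tY=0.3349  stride 1/|dx|=2.0000 1/|dy|=1.1547
    cross y-line → (1,8), t=0.3349 (wall)
  → r_3 = 0.3349

ranges = [0.5600, 0.8314, 0.3349]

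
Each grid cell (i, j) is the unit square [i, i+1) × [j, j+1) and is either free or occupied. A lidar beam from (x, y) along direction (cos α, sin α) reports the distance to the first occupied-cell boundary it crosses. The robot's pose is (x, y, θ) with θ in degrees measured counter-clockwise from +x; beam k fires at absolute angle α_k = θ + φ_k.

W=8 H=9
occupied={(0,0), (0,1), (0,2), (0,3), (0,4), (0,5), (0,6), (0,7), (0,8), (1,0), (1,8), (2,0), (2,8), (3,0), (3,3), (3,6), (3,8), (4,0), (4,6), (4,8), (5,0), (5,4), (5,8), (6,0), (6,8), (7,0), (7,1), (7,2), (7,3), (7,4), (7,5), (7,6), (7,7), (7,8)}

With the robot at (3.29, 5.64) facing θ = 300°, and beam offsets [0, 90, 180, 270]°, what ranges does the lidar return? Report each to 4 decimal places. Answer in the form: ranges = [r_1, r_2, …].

ranges = [5.3578, 0.7200, 0.4157, 2.6443]

beam 1: φ=0°, α=300°
  d=(0.5000,-0.8660)  start (3,5)  tX=1.4200 tY=0.7390  stride 1/|dx|=2.0000 1/|dy|=1.1547
    cross y-line → (3,4), t=0.7390
    cross x-line → (4,4), t=1.4200
    cross y-line → (4,3), t=1.8937
    cross y-line → (4,2), t=3.0484
    cross x-line → (5,2), t=3.4200
    cross y-line → (5,1), t=4.2031
    cross y-line → (5,0), t=5.3578 (wall)
  → r_1 = 5.3578
beam 2: φ=90°, α=30°
  d=(0.8660,0.5000)  start (3,5)  tX=0.8198 tY=0.7200  stride 1/|dx|=1.1547 1/|dy|=2.0000
    cross y-line → (3,6), t=0.7200 (wall)
  → r_2 = 0.7200
beam 3: φ=180°, α=120°
  d=(-0.5000,0.8660)  start (3,5)  tX=0.5800 tY=0.4157  stride 1/|dx|=2.0000 1/|dy|=1.1547
    cross y-line → (3,6), t=0.4157 (wall)
  → r_3 = 0.4157
beam 4: φ=270°, α=210°
  d=(-0.8660,-0.5000)  start (3,5)  tX=0.3349 tY=1.2800  stride 1/|dx|=1.1547 1/|dy|=2.0000
    cross x-line → (2,5), t=0.3349
    cross y-line → (2,4), t=1.2800
    cross x-line → (1,4), t=1.4896
    cross x-line → (0,4), t=2.6443 (wall)
  → r_4 = 2.6443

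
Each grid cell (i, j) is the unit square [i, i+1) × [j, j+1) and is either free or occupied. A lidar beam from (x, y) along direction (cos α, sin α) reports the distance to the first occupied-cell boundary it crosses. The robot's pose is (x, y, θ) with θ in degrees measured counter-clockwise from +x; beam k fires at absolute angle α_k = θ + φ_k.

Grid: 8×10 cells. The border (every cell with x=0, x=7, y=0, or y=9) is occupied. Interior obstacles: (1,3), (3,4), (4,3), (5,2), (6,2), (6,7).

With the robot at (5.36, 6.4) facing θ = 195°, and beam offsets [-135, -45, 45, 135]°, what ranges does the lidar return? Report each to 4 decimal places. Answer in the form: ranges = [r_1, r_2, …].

beam 1: φ=-135°, α=60°
  cosα=0.5000 sinα=0.8660 | (5,6) | tMaxX 1.2800 tMaxY 0.6928 | tΔX 2.0000 tΔY 1.1547
    t=0.6928 [y] (5,7)
    t=1.2800 [x] (6,7) — stop
  → r_1 = 1.2800
beam 2: φ=-45°, α=150°
  cosα=-0.8660 sinα=0.5000 | (5,6) | tMaxX 0.4157 tMaxY 1.2000 | tΔX 1.1547 tΔY 2.0000
    t=0.4157 [x] (4,6)
    t=1.2000 [y] (4,7)
    t=1.5704 [x] (3,7)
    t=2.7251 [x] (2,7)
    t=3.2000 [y] (2,8)
    t=3.8798 [x] (1,8)
    t=5.0345 [x] (0,8) — stop
  → r_2 = 5.0345
beam 3: φ=45°, α=240°
  cosα=-0.5000 sinα=-0.8660 | (5,6) | tMaxX 0.7200 tMaxY 0.4619 | tΔX 2.0000 tΔY 1.1547
    t=0.4619 [y] (5,5)
    t=0.7200 [x] (4,5)
    t=1.6166 [y] (4,4)
    t=2.7200 [x] (3,4) — stop
  → r_3 = 2.7200
beam 4: φ=135°, α=330°
  cosα=0.8660 sinα=-0.5000 | (5,6) | tMaxX 0.7390 tMaxY 0.8000 | tΔX 1.1547 tΔY 2.0000
    t=0.7390 [x] (6,6)
    t=0.8000 [y] (6,5)
    t=1.8937 [x] (7,5) — stop
  → r_4 = 1.8937

ranges = [1.2800, 5.0345, 2.7200, 1.8937]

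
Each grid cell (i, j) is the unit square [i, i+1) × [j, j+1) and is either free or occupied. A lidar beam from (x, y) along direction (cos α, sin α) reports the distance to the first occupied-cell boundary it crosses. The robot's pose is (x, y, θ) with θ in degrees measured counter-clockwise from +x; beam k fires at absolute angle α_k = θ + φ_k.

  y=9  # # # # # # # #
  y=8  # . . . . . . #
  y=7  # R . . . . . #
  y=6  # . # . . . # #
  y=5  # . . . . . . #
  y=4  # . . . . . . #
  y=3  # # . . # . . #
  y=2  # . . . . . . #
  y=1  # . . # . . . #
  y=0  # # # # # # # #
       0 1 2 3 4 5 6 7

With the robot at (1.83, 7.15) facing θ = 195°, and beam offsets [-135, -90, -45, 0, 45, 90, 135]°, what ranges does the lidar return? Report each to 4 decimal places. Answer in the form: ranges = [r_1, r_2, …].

beam 1: φ=-135°, α=60°
  d=(0.5000,0.8660)  start (1,7)  tX=0.3400 tY=0.9815  stride 1/|dx|=2.0000 1/|dy|=1.1547
    cross x-line → (2,7), t=0.3400
    cross y-line → (2,8), t=0.9815
    cross y-line → (2,9), t=2.1362 (wall)
  → r_1 = 2.1362
beam 2: φ=-90°, α=105°
  d=(-0.2588,0.9659)  start (1,7)  tX=3.2069 tY=0.8800  stride 1/|dx|=3.8637 1/|dy|=1.0353
    cross y-line → (1,8), t=0.8800
    cross y-line → (1,9), t=1.9153 (wall)
  → r_2 = 1.9153
beam 3: φ=-45°, α=150°
  d=(-0.8660,0.5000)  start (1,7)  tX=0.9584 tY=1.7000  stride 1/|dx|=1.1547 1/|dy|=2.0000
    cross x-line → (0,7), t=0.9584 (wall)
  → r_3 = 0.9584
beam 4: φ=0°, α=195°
  d=(-0.9659,-0.2588)  start (1,7)  tX=0.8593 tY=0.5796  stride 1/|dx|=1.0353 1/|dy|=3.8637
    cross y-line → (1,6), t=0.5796
    cross x-line → (0,6), t=0.8593 (wall)
  → r_4 = 0.8593
beam 5: φ=45°, α=240°
  d=(-0.5000,-0.8660)  start (1,7)  tX=1.6600 tY=0.1732  stride 1/|dx|=2.0000 1/|dy|=1.1547
    cross y-line → (1,6), t=0.1732
    cross y-line → (1,5), t=1.3279
    cross x-line → (0,5), t=1.6600 (wall)
  → r_5 = 1.6600
beam 6: φ=90°, α=285°
  d=(0.2588,-0.9659)  start (1,7)  tX=0.6568 tY=0.1553  stride 1/|dx|=3.8637 1/|dy|=1.0353
    cross y-line → (1,6), t=0.1553
    cross x-line → (2,6), t=0.6568 (wall)
  → r_6 = 0.6568
beam 7: φ=135°, α=330°
  d=(0.8660,-0.5000)  start (1,7)  tX=0.1963 tY=0.3000  stride 1/|dx|=1.1547 1/|dy|=2.0000
    cross x-line → (2,7), t=0.1963
    cross y-line → (2,6), t=0.3000 (wall)
  → r_7 = 0.3000

ranges = [2.1362, 1.9153, 0.9584, 0.8593, 1.6600, 0.6568, 0.3000]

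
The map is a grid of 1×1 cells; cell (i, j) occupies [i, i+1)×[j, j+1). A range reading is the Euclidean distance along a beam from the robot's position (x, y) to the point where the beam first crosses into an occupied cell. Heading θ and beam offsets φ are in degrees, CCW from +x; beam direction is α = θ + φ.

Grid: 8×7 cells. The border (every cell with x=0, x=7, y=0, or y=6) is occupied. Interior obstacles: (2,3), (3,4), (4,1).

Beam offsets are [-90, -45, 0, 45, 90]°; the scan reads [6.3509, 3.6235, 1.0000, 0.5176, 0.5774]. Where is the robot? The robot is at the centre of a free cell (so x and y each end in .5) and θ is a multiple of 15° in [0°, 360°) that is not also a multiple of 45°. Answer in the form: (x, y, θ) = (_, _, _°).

(x, y, θ) = (6.5, 4.5, 300°)

The pose lattice has 27·16 = 432 candidates. Test each by forward raycasting.
  (3.5, 2.5, 345°): beam 1 = 1.5529 ≠ 6.3509 ✗
  (2.5, 4.5, 285°): beam 1 = 1.5529 ≠ 6.3509 ✗
  (2.5, 1.5, 210°): beam 1 = 3.0000 ≠ 6.3509 ✗
  (3.5, 5.5, 165°): beam 1 = 0.5176 ≠ 6.3509 ✗
  …
  (6.5, 4.5, 300°): r_1=6.3509, r_2=3.6235, r_3=1.0000, r_4=0.5176, r_5=0.5774 — all match ✓
Unique over the lattice → pose = (6.5, 4.5, 300°).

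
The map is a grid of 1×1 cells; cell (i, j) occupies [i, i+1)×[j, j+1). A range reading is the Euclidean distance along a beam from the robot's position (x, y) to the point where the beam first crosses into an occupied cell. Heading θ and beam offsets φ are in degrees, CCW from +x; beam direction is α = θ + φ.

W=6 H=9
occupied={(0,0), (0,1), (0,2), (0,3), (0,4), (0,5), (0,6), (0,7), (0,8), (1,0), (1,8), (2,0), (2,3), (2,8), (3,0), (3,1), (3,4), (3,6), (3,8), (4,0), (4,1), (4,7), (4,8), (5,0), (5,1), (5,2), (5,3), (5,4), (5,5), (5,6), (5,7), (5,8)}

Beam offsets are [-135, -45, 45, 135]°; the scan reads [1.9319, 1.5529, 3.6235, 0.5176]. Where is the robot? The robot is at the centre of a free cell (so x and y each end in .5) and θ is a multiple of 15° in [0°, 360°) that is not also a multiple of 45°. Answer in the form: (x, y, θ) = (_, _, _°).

The pose lattice has 22·16 = 352 candidates. Test each by forward raycasting.
  (2.5, 7.5, 105°): beam 1 = 1.0000 ≠ 1.9319 ✗
  (4.5, 4.5, 300°): beam 1 = 0.5176 ≠ 1.9319 ✗
  (2.5, 5.5, 30°): beam 1 = 1.5529 ≠ 1.9319 ✗
  (2.5, 2.5, 60°): beam 1 = 1.5529 ≠ 1.9319 ✗
  …
  (1.5, 4.5, 30°): r_1=1.9319, r_2=1.5529, r_3=3.6235, r_4=0.5176 — all match ✓
No second candidate reproduces the full scan.

(x, y, θ) = (1.5, 4.5, 30°)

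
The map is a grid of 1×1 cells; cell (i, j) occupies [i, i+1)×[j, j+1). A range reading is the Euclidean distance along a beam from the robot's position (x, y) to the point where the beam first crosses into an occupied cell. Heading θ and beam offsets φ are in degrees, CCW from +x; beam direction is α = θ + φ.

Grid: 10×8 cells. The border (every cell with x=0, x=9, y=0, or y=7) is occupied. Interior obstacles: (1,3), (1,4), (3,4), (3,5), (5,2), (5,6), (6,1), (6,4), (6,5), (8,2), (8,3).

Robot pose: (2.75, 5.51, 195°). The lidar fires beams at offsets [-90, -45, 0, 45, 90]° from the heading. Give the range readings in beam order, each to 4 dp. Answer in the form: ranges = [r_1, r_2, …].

ranges = [1.5426, 2.0207, 1.8117, 1.5000, 0.9659]

beam 1: φ=-90°, α=105°
  dir = (cos 105°, sin 105°) = (-0.2588, 0.9659); from cell (2,5)
  next x-line at t=2.8978, next y-line at t=0.5073; Δt_x=3.8637, Δt_y=1.0353
    y: enter (2,6) at t=0.5073
    y: enter (2,7) at t=1.5426 ← occupied
  → r_1 = 1.5426
beam 2: φ=-45°, α=150°
  dir = (cos 150°, sin 150°) = (-0.8660, 0.5000); from cell (2,5)
  next x-line at t=0.8660, next y-line at t=0.9800; Δt_x=1.1547, Δt_y=2.0000
    x: enter (1,5) at t=0.8660
    y: enter (1,6) at t=0.9800
    x: enter (0,6) at t=2.0207 ← occupied
  → r_2 = 2.0207
beam 3: φ=0°, α=195°
  dir = (cos 195°, sin 195°) = (-0.9659, -0.2588); from cell (2,5)
  next x-line at t=0.7765, next y-line at t=1.9705; Δt_x=1.0353, Δt_y=3.8637
    x: enter (1,5) at t=0.7765
    x: enter (0,5) at t=1.8117 ← occupied
  → r_3 = 1.8117
beam 4: φ=45°, α=240°
  dir = (cos 240°, sin 240°) = (-0.5000, -0.8660); from cell (2,5)
  next x-line at t=1.5000, next y-line at t=0.5889; Δt_x=2.0000, Δt_y=1.1547
    y: enter (2,4) at t=0.5889
    x: enter (1,4) at t=1.5000 ← occupied
  → r_4 = 1.5000
beam 5: φ=90°, α=285°
  dir = (cos 285°, sin 285°) = (0.2588, -0.9659); from cell (2,5)
  next x-line at t=0.9659, next y-line at t=0.5280; Δt_x=3.8637, Δt_y=1.0353
    y: enter (2,4) at t=0.5280
    x: enter (3,4) at t=0.9659 ← occupied
  → r_5 = 0.9659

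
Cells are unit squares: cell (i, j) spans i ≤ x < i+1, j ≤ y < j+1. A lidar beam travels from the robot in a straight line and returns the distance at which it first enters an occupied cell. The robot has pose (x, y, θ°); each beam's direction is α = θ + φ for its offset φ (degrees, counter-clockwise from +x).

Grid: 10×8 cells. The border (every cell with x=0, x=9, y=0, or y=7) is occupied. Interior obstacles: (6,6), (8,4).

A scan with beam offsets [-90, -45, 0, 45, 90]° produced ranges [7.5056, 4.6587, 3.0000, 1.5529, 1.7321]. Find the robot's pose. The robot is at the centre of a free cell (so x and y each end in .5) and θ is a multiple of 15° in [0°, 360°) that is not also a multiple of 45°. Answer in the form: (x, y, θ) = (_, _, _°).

(x, y, θ) = (2.5, 2.5, 120°)

Candidates: 46 free-cell centres × 16 headings = 736 poses. Raycast each; keep the one whose scan matches to 4 dp.
  (3.5, 2.5, 210°): beam 1 = 5.0000 ≠ 7.5056 ✗
  (5.5, 2.5, 120°): beam 1 = 3.0000 ≠ 7.5056 ✗
  (2.5, 5.5, 255°): beam 1 = 1.5529 ≠ 7.5056 ✗
  (3.5, 1.5, 300°): beam 1 = 1.0000 ≠ 7.5056 ✗
  …
  (2.5, 2.5, 120°): r_1=7.5056, r_2=4.6587, r_3=3.0000, r_4=1.5529, r_5=1.7321 — all match ✓
Only this pose fits every beam.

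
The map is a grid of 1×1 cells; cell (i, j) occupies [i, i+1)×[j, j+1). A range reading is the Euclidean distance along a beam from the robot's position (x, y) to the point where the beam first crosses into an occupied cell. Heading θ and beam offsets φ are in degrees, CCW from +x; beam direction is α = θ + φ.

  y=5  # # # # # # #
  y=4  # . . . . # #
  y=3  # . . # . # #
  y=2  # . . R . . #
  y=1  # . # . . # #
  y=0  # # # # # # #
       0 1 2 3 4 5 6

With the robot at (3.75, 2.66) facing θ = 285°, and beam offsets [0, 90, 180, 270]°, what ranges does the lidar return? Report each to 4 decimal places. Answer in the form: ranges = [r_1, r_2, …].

ranges = [1.7186, 1.3137, 0.3520, 2.8470]

beam 1: φ=0°, α=285°
  direction (0.2588, -0.9659); cell (3,2); t to first gridline: x 0.9659, y 0.6833 (then +3.8637 / +1.0353)
    (3,1) via y @ 0.6833
    (4,1) via x @ 0.9659
    (4,0) via y @ 1.7186  # hit
  → r_1 = 1.7186
beam 2: φ=90°, α=15°
  direction (0.9659, 0.2588); cell (3,2); t to first gridline: x 0.2588, y 1.3137 (then +1.0353 / +3.8637)
    (4,2) via x @ 0.2588
    (5,2) via x @ 1.2941
    (5,3) via y @ 1.3137  # hit
  → r_2 = 1.3137
beam 3: φ=180°, α=105°
  direction (-0.2588, 0.9659); cell (3,2); t to first gridline: x 2.8978, y 0.3520 (then +3.8637 / +1.0353)
    (3,3) via y @ 0.3520  # hit
  → r_3 = 0.3520
beam 4: φ=270°, α=195°
  direction (-0.9659, -0.2588); cell (3,2); t to first gridline: x 0.7765, y 2.5500 (then +1.0353 / +3.8637)
    (2,2) via x @ 0.7765
    (1,2) via x @ 1.8117
    (1,1) via y @ 2.5500
    (0,1) via x @ 2.8470  # hit
  → r_4 = 2.8470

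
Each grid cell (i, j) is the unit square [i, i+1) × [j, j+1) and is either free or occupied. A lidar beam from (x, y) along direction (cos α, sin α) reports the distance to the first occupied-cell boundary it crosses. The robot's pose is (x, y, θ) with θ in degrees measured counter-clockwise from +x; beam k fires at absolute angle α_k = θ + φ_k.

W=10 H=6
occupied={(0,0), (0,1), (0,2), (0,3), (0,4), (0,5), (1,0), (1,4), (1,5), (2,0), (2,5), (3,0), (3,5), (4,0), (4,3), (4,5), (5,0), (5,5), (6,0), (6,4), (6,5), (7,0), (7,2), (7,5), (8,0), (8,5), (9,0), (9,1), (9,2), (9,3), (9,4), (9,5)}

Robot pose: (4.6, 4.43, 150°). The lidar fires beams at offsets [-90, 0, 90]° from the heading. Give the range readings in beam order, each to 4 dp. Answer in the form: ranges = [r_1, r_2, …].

beam 1: φ=-90°, α=60°
  d=(0.5000,0.8660)  start (4,4)  tX=0.8000 tY=0.6582  stride 1/|dx|=2.0000 1/|dy|=1.1547
    cross y-line → (4,5), t=0.6582 (wall)
  → r_1 = 0.6582
beam 2: φ=0°, α=150°
  d=(-0.8660,0.5000)  start (4,4)  tX=0.6928 tY=1.1400  stride 1/|dx|=1.1547 1/|dy|=2.0000
    cross x-line → (3,4), t=0.6928
    cross y-line → (3,5), t=1.1400 (wall)
  → r_2 = 1.1400
beam 3: φ=90°, α=240°
  d=(-0.5000,-0.8660)  start (4,4)  tX=1.2000 tY=0.4965  stride 1/|dx|=2.0000 1/|dy|=1.1547
    cross y-line → (4,3), t=0.4965 (wall)
  → r_3 = 0.4965

ranges = [0.6582, 1.1400, 0.4965]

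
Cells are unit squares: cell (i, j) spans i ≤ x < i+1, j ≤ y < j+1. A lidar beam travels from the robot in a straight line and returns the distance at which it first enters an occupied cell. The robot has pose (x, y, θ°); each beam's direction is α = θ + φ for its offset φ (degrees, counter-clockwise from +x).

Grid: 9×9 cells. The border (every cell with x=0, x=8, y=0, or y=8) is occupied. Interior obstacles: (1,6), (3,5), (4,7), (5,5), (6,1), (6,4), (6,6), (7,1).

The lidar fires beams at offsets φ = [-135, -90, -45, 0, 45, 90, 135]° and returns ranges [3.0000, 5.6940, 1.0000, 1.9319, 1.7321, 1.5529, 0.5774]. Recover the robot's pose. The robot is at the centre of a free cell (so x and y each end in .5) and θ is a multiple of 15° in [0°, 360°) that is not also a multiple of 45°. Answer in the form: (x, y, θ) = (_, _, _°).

(x, y, θ) = (2.5, 6.5, 15°)

The pose lattice has 41·16 = 656 candidates. Test each by forward raycasting.
  (4.5, 4.5, 120°): beam 1 = 1.5529 ≠ 3.0000 ✗
  (4.5, 5.5, 210°): beam 1 = 1.5529 ≠ 3.0000 ✗
  (1.5, 5.5, 120°): beam 1 = 1.5529 ≠ 3.0000 ✗
  …
  (2.5, 6.5, 15°): r_1=3.0000, r_2=5.6940, r_3=1.0000, r_4=1.9319, r_5=1.7321, r_6=1.5529, r_7=0.5774 — all match ✓
No second candidate reproduces the full scan.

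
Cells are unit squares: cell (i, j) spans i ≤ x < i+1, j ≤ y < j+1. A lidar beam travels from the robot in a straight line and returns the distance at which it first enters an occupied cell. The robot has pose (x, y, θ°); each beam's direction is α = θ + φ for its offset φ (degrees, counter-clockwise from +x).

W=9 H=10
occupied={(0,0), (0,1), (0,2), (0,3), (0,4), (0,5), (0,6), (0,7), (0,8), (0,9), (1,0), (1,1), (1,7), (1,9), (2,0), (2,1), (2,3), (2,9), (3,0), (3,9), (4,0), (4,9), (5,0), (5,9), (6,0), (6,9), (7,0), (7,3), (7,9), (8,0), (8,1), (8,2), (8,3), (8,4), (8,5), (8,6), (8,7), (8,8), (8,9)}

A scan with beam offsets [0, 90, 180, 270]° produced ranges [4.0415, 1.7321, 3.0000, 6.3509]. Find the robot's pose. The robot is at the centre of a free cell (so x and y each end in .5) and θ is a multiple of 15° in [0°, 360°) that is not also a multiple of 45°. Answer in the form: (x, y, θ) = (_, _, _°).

(x, y, θ) = (2.5, 5.5, 60°)

Enumerate (i+0.5, j+0.5, θ) over the 51 free cells and 16 admissible headings. For each, cast all 4 beams and compare to the given ranges.
  (6.5, 1.5, 255°): beam 1 = 0.5176 ≠ 4.0415 ✗
  (1.5, 2.5, 210°): beam 1 = 0.5774 ≠ 4.0415 ✗
  (4.5, 8.5, 15°): beam 1 = 1.9319 ≠ 4.0415 ✗
  (4.5, 1.5, 240°): beam 1 = 0.5774 ≠ 4.0415 ✗
  (6.5, 1.5, 300°): beam 1 = 0.5774 ≠ 4.0415 ✗
  …
  (2.5, 5.5, 60°): r_1=4.0415, r_2=1.7321, r_3=3.0000, r_4=6.3509 — all match ✓
No second candidate reproduces the full scan.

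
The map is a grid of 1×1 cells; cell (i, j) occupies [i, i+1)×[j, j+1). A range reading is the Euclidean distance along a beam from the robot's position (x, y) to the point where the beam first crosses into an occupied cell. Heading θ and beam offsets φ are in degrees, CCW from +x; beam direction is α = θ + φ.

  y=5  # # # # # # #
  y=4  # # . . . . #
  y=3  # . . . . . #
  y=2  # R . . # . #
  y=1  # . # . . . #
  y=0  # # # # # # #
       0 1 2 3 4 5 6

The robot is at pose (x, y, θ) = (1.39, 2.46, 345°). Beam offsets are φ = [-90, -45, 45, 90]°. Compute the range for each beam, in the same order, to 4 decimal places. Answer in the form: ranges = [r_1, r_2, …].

ranges = [1.5068, 1.2200, 5.0800, 1.5943]

beam 1: φ=-90°, α=255°
  d=(-0.2588,-0.9659)  start (1,2)  tX=1.5068 tY=0.4762  stride 1/|dx|=3.8637 1/|dy|=1.0353
    cross y-line → (1,1), t=0.4762
    cross x-line → (0,1), t=1.5068 (wall)
  → r_1 = 1.5068
beam 2: φ=-45°, α=300°
  d=(0.5000,-0.8660)  start (1,2)  tX=1.2200 tY=0.5312  stride 1/|dx|=2.0000 1/|dy|=1.1547
    cross y-line → (1,1), t=0.5312
    cross x-line → (2,1), t=1.2200 (wall)
  → r_2 = 1.2200
beam 3: φ=45°, α=30°
  d=(0.8660,0.5000)  start (1,2)  tX=0.7044 tY=1.0800  stride 1/|dx|=1.1547 1/|dy|=2.0000
    cross x-line → (2,2), t=0.7044
    cross y-line → (2,3), t=1.0800
    cross x-line → (3,3), t=1.8591
    cross x-line → (4,3), t=3.0138
    cross y-line → (4,4), t=3.0800
    cross x-line → (5,4), t=4.1685
    cross y-line → (5,5), t=5.0800 (wall)
  → r_3 = 5.0800
beam 4: φ=90°, α=75°
  d=(0.2588,0.9659)  start (1,2)  tX=2.3569 tY=0.5590  stride 1/|dx|=3.8637 1/|dy|=1.0353
    cross y-line → (1,3), t=0.5590
    cross y-line → (1,4), t=1.5943 (wall)
  → r_4 = 1.5943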